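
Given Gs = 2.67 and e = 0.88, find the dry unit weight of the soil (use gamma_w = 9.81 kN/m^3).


Using gamma_d = Gs * gamma_w / (1 + e)
gamma_d = 2.67 * 9.81 / (1 + 0.88)
gamma_d = 2.67 * 9.81 / 1.88
gamma_d = 13.932 kN/m^3


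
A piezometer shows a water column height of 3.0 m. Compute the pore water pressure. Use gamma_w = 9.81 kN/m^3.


Using u = gamma_w * h_w
u = 9.81 * 3.0
u = 29.43 kPa


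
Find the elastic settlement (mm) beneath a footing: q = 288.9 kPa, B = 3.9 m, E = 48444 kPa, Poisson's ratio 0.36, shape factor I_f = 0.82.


Using Se = q * B * (1 - nu^2) * I_f / E
1 - nu^2 = 1 - 0.36^2 = 0.8704
Se = 288.9 * 3.9 * 0.8704 * 0.82 / 48444
Se = 0.016600 m
Convert to mm: Se = 0.016600 * 1000 = 16.6 mm


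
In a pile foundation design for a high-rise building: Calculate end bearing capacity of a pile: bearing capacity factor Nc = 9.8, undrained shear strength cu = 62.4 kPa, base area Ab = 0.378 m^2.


Using Qb = Nc * cu * Ab
Qb = 9.8 * 62.4 * 0.378
Qb = 231.15 kN


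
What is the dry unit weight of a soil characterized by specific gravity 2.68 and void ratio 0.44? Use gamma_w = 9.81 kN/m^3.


Using gamma_d = Gs * gamma_w / (1 + e)
gamma_d = 2.68 * 9.81 / (1 + 0.44)
gamma_d = 2.68 * 9.81 / 1.44
gamma_d = 18.258 kN/m^3


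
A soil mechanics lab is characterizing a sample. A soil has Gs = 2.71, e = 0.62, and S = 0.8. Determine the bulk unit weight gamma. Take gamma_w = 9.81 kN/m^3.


Result: 19.414 kN/m^3

Derivation:
Using gamma = gamma_w * (Gs + S*e) / (1 + e)
Numerator: Gs + S*e = 2.71 + 0.8*0.62 = 3.206
Denominator: 1 + e = 1 + 0.62 = 1.62
gamma = 9.81 * 3.206 / 1.62
gamma = 19.414 kN/m^3


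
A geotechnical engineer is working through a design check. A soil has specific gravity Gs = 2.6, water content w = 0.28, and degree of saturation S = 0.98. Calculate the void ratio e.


Using the relation e = Gs * w / S
e = 2.6 * 0.28 / 0.98
e = 0.7429


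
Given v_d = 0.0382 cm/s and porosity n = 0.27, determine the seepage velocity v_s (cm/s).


Result: 0.14148 cm/s

Derivation:
Using v_s = v_d / n
v_s = 0.0382 / 0.27
v_s = 0.14148 cm/s


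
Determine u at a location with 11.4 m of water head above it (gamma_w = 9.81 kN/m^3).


Result: 111.83 kPa

Derivation:
Using u = gamma_w * h_w
u = 9.81 * 11.4
u = 111.83 kPa


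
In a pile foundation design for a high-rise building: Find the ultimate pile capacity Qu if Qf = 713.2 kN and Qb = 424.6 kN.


Result: 1137.8 kN

Derivation:
Using Qu = Qf + Qb
Qu = 713.2 + 424.6
Qu = 1137.8 kN


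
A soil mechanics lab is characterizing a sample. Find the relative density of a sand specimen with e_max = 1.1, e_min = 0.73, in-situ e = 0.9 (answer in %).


Using Dr = (e_max - e) / (e_max - e_min) * 100
e_max - e = 1.1 - 0.9 = 0.2
e_max - e_min = 1.1 - 0.73 = 0.37
Dr = 0.2 / 0.37 * 100
Dr = 54.05 %


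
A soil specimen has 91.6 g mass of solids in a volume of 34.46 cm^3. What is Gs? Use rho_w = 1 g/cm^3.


Using Gs = m_s / (V_s * rho_w)
Since rho_w = 1 g/cm^3:
Gs = 91.6 / 34.46
Gs = 2.658


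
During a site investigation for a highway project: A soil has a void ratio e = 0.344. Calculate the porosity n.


Using the relation n = e / (1 + e)
n = 0.344 / (1 + 0.344)
n = 0.344 / 1.344
n = 0.256


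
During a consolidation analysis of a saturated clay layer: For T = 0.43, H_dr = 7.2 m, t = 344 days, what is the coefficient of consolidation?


Using cv = T * H_dr^2 / t
H_dr^2 = 7.2^2 = 51.84
cv = 0.43 * 51.84 / 344
cv = 0.0648 m^2/day


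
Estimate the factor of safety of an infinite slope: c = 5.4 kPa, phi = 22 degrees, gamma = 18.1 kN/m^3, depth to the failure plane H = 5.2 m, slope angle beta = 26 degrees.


Using Fs = c / (gamma*H*sin(beta)*cos(beta)) + tan(phi)/tan(beta)
Cohesion contribution = 5.4 / (18.1*5.2*sin(26)*cos(26))
Cohesion contribution = 0.145616
Friction contribution = tan(22)/tan(26) = 0.828377
Fs = 0.145616 + 0.828377
Fs = 0.974


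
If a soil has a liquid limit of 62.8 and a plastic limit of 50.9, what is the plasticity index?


Using PI = LL - PL
PI = 62.8 - 50.9
PI = 11.9


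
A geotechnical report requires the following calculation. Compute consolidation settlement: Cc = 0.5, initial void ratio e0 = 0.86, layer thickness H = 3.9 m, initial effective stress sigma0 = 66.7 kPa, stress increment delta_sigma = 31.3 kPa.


Using Sc = Cc * H / (1 + e0) * log10((sigma0 + delta_sigma) / sigma0)
Stress ratio = (66.7 + 31.3) / 66.7 = 1.46927
log10(1.46927) = 0.1671
Cc * H / (1 + e0) = 0.5 * 3.9 / (1 + 0.86) = 1.04839
Sc = 1.04839 * 0.1671
Sc = 0.1752 m


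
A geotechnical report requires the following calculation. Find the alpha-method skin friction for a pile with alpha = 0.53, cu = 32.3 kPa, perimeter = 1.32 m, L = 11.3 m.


Using Qs = alpha * cu * perimeter * L
Qs = 0.53 * 32.3 * 1.32 * 11.3
Qs = 255.35 kN


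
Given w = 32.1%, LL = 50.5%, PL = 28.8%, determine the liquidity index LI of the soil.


First compute the plasticity index:
PI = LL - PL = 50.5 - 28.8 = 21.7
Then compute the liquidity index:
LI = (w - PL) / PI
LI = (32.1 - 28.8) / 21.7
LI = 0.152


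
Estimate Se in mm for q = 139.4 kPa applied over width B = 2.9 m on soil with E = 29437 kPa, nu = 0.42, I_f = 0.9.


Using Se = q * B * (1 - nu^2) * I_f / E
1 - nu^2 = 1 - 0.42^2 = 0.8236
Se = 139.4 * 2.9 * 0.8236 * 0.9 / 29437
Se = 0.010179 m
Convert to mm: Se = 0.010179 * 1000 = 10.179 mm


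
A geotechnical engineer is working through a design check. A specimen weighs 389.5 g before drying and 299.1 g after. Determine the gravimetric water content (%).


Using w = (m_wet - m_dry) / m_dry * 100
m_wet - m_dry = 389.5 - 299.1 = 90.4 g
w = 90.4 / 299.1 * 100
w = 30.22 %


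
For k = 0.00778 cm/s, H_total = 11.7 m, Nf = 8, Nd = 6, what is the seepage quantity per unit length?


Convert k to m/s for unit consistency with H:
k = 0.00778 cm/s = 0.00778 / 100 m/s = 7.78e-05 m/s
Using q = k * H * Nf / Nd
Nf / Nd = 8 / 6 = 1.3333
q = 7.78e-05 * 11.7 * 1.3333
q = 0.001214 m^3/s per m


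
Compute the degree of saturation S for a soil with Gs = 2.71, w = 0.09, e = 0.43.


Using S = Gs * w / e
S = 2.71 * 0.09 / 0.43
S = 0.5672


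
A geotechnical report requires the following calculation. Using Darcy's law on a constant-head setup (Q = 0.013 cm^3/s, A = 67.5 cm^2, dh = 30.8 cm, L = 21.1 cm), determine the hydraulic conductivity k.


Compute hydraulic gradient:
i = dh / L = 30.8 / 21.1 = 1.45972
Then apply Darcy's law:
k = Q / (A * i)
k = 0.013 / (67.5 * 1.45972)
k = 0.013 / 98.5308
k = 0.000132 cm/s


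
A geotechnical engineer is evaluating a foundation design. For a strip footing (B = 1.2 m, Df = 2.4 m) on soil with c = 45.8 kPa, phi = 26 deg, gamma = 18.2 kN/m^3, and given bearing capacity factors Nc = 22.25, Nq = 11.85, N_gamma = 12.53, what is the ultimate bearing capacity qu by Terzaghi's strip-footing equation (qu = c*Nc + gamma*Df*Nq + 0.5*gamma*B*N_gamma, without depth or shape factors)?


Result: 1673.49 kPa

Derivation:
Compute qu = c*Nc + gamma*Df*Nq + 0.5*gamma*B*N_gamma
Term 1: 45.8 * 22.25 = 1019.05
Term 2: 18.2 * 2.4 * 11.85 = 517.608
Term 3: 0.5 * 18.2 * 1.2 * 12.53 = 136.8276
qu = 1019.05 + 517.608 + 136.8276
qu = 1673.49 kPa


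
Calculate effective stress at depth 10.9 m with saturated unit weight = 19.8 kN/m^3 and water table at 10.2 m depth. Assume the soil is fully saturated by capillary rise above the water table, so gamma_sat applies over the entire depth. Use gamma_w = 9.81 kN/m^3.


Result: 208.95 kPa

Derivation:
Total stress = gamma_sat * depth
sigma = 19.8 * 10.9 = 215.82 kPa
Pore water pressure u = gamma_w * (depth - d_wt)
u = 9.81 * (10.9 - 10.2) = 6.867 kPa
Effective stress = sigma - u
sigma' = 215.82 - 6.867 = 208.95 kPa


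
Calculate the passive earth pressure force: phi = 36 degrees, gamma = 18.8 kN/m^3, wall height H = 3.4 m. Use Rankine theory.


Result: 418.56 kN/m

Derivation:
Compute passive earth pressure coefficient:
Kp = tan^2(45 + phi/2) = tan^2(63.0) = 3.85184
Compute passive force:
Pp = 0.5 * Kp * gamma * H^2
Pp = 0.5 * 3.85184 * 18.8 * 3.4^2
Pp = 418.56 kN/m


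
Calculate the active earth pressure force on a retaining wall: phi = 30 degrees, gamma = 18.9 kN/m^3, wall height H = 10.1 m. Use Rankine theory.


Compute active earth pressure coefficient:
Ka = tan^2(45 - phi/2) = tan^2(30.0) = 0.333333
Compute active force:
Pa = 0.5 * Ka * gamma * H^2
Pa = 0.5 * 0.333333 * 18.9 * 10.1^2
Pa = 321.33 kN/m


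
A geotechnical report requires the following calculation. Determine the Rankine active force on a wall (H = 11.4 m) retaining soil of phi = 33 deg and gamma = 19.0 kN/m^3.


Compute active earth pressure coefficient:
Ka = tan^2(45 - phi/2) = tan^2(28.5) = 0.294801
Compute active force:
Pa = 0.5 * Ka * gamma * H^2
Pa = 0.5 * 0.294801 * 19.0 * 11.4^2
Pa = 363.97 kN/m


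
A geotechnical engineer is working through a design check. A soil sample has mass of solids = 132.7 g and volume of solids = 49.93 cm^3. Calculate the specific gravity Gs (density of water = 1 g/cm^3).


Using Gs = m_s / (V_s * rho_w)
Since rho_w = 1 g/cm^3:
Gs = 132.7 / 49.93
Gs = 2.658


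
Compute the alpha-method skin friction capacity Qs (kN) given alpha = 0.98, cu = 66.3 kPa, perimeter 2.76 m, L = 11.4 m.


Using Qs = alpha * cu * perimeter * L
Qs = 0.98 * 66.3 * 2.76 * 11.4
Qs = 2044.34 kN


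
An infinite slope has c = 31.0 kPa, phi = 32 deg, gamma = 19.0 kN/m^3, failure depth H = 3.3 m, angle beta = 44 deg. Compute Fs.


Using Fs = c / (gamma*H*sin(beta)*cos(beta)) + tan(phi)/tan(beta)
Cohesion contribution = 31.0 / (19.0*3.3*sin(44)*cos(44))
Cohesion contribution = 0.989438
Friction contribution = tan(32)/tan(44) = 0.647071
Fs = 0.989438 + 0.647071
Fs = 1.637


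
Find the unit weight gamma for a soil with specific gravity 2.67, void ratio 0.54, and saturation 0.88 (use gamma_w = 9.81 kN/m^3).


Using gamma = gamma_w * (Gs + S*e) / (1 + e)
Numerator: Gs + S*e = 2.67 + 0.88*0.54 = 3.1452
Denominator: 1 + e = 1 + 0.54 = 1.54
gamma = 9.81 * 3.1452 / 1.54
gamma = 20.035 kN/m^3


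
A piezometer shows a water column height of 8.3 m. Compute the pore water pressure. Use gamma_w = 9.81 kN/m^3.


Using u = gamma_w * h_w
u = 9.81 * 8.3
u = 81.42 kPa


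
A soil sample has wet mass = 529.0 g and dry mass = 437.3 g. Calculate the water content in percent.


Using w = (m_wet - m_dry) / m_dry * 100
m_wet - m_dry = 529.0 - 437.3 = 91.7 g
w = 91.7 / 437.3 * 100
w = 20.97 %


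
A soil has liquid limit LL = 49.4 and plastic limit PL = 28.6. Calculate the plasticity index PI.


Result: 20.8

Derivation:
Using PI = LL - PL
PI = 49.4 - 28.6
PI = 20.8


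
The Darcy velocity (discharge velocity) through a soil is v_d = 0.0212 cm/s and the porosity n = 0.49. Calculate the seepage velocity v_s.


Using v_s = v_d / n
v_s = 0.0212 / 0.49
v_s = 0.04327 cm/s


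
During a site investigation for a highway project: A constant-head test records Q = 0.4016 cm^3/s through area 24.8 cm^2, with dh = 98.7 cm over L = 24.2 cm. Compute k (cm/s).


Result: 0.00397 cm/s

Derivation:
Compute hydraulic gradient:
i = dh / L = 98.7 / 24.2 = 4.07851
Then apply Darcy's law:
k = Q / (A * i)
k = 0.4016 / (24.8 * 4.07851)
k = 0.4016 / 101.147
k = 0.00397 cm/s


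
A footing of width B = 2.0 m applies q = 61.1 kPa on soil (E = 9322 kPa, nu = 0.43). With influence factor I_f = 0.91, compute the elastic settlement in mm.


Using Se = q * B * (1 - nu^2) * I_f / E
1 - nu^2 = 1 - 0.43^2 = 0.8151
Se = 61.1 * 2.0 * 0.8151 * 0.91 / 9322
Se = 0.009723 m
Convert to mm: Se = 0.009723 * 1000 = 9.723 mm


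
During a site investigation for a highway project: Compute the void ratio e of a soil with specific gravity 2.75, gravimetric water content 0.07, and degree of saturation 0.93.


Using the relation e = Gs * w / S
e = 2.75 * 0.07 / 0.93
e = 0.207


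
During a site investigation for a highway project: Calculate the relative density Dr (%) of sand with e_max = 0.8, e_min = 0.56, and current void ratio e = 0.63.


Using Dr = (e_max - e) / (e_max - e_min) * 100
e_max - e = 0.8 - 0.63 = 0.17
e_max - e_min = 0.8 - 0.56 = 0.24
Dr = 0.17 / 0.24 * 100
Dr = 70.83 %


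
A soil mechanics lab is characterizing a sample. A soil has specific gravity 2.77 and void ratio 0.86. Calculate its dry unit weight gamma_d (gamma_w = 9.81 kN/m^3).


Result: 14.61 kN/m^3

Derivation:
Using gamma_d = Gs * gamma_w / (1 + e)
gamma_d = 2.77 * 9.81 / (1 + 0.86)
gamma_d = 2.77 * 9.81 / 1.86
gamma_d = 14.61 kN/m^3


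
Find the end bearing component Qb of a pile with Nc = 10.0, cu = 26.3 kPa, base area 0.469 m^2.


Result: 123.35 kN

Derivation:
Using Qb = Nc * cu * Ab
Qb = 10.0 * 26.3 * 0.469
Qb = 123.35 kN


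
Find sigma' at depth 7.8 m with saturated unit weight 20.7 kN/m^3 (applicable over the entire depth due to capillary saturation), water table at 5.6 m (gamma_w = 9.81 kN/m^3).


Total stress = gamma_sat * depth
sigma = 20.7 * 7.8 = 161.46 kPa
Pore water pressure u = gamma_w * (depth - d_wt)
u = 9.81 * (7.8 - 5.6) = 21.582 kPa
Effective stress = sigma - u
sigma' = 161.46 - 21.582 = 139.88 kPa


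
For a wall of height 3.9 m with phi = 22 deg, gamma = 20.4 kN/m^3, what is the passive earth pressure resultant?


Compute passive earth pressure coefficient:
Kp = tan^2(45 + phi/2) = tan^2(56.0) = 2.197987
Compute passive force:
Pp = 0.5 * Kp * gamma * H^2
Pp = 0.5 * 2.197987 * 20.4 * 3.9^2
Pp = 341.0 kN/m


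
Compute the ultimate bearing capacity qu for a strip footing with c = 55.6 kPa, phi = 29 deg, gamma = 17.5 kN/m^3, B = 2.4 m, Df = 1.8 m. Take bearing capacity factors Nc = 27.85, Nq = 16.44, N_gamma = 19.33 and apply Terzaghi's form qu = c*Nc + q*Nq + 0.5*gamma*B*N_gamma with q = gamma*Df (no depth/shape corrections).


Result: 2472.25 kPa

Derivation:
Compute qu = c*Nc + gamma*Df*Nq + 0.5*gamma*B*N_gamma
Term 1: 55.6 * 27.85 = 1548.46
Term 2: 17.5 * 1.8 * 16.44 = 517.86
Term 3: 0.5 * 17.5 * 2.4 * 19.33 = 405.93
qu = 1548.46 + 517.86 + 405.93
qu = 2472.25 kPa


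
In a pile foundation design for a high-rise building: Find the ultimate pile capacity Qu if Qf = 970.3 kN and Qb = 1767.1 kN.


Result: 2737.4 kN

Derivation:
Using Qu = Qf + Qb
Qu = 970.3 + 1767.1
Qu = 2737.4 kN


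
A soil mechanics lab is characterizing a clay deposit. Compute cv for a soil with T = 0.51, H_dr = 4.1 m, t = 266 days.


Result: 0.03223 m^2/day

Derivation:
Using cv = T * H_dr^2 / t
H_dr^2 = 4.1^2 = 16.81
cv = 0.51 * 16.81 / 266
cv = 0.03223 m^2/day


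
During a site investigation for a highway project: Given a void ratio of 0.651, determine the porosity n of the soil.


Result: 0.3943

Derivation:
Using the relation n = e / (1 + e)
n = 0.651 / (1 + 0.651)
n = 0.651 / 1.651
n = 0.3943


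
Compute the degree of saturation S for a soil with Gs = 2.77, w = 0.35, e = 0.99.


Result: 0.9793

Derivation:
Using S = Gs * w / e
S = 2.77 * 0.35 / 0.99
S = 0.9793


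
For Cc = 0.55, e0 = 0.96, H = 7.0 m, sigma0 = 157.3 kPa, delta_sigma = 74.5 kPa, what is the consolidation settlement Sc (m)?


Using Sc = Cc * H / (1 + e0) * log10((sigma0 + delta_sigma) / sigma0)
Stress ratio = (157.3 + 74.5) / 157.3 = 1.47362
log10(1.47362) = 0.168385
Cc * H / (1 + e0) = 0.55 * 7.0 / (1 + 0.96) = 1.96429
Sc = 1.96429 * 0.168385
Sc = 0.3308 m


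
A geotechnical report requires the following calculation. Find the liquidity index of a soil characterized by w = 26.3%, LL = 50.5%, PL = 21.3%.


Result: 0.171

Derivation:
First compute the plasticity index:
PI = LL - PL = 50.5 - 21.3 = 29.2
Then compute the liquidity index:
LI = (w - PL) / PI
LI = (26.3 - 21.3) / 29.2
LI = 0.171


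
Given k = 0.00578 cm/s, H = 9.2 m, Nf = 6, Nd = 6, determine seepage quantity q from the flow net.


Result: 0.0005318 m^3/s per m

Derivation:
Convert k to m/s for unit consistency with H:
k = 0.00578 cm/s = 0.00578 / 100 m/s = 5.78e-05 m/s
Using q = k * H * Nf / Nd
Nf / Nd = 6 / 6 = 1.0
q = 5.78e-05 * 9.2 * 1.0
q = 0.0005318 m^3/s per m


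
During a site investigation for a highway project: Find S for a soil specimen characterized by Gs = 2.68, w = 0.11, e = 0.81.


Using S = Gs * w / e
S = 2.68 * 0.11 / 0.81
S = 0.364


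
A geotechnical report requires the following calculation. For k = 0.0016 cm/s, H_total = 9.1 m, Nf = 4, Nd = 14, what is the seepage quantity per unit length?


Result: 4.16e-05 m^3/s per m

Derivation:
Convert k to m/s for unit consistency with H:
k = 0.0016 cm/s = 0.0016 / 100 m/s = 1.6e-05 m/s
Using q = k * H * Nf / Nd
Nf / Nd = 4 / 14 = 0.2857
q = 1.6e-05 * 9.1 * 0.2857
q = 4.16e-05 m^3/s per m


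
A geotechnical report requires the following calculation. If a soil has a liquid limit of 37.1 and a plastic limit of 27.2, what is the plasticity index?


Result: 9.9

Derivation:
Using PI = LL - PL
PI = 37.1 - 27.2
PI = 9.9


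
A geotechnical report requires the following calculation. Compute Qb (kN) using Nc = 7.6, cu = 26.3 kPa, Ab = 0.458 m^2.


Using Qb = Nc * cu * Ab
Qb = 7.6 * 26.3 * 0.458
Qb = 91.55 kN


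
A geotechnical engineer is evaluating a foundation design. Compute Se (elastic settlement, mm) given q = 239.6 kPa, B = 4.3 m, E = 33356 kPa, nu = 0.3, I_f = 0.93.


Using Se = q * B * (1 - nu^2) * I_f / E
1 - nu^2 = 1 - 0.3^2 = 0.91
Se = 239.6 * 4.3 * 0.91 * 0.93 / 33356
Se = 0.026140 m
Convert to mm: Se = 0.026140 * 1000 = 26.14 mm


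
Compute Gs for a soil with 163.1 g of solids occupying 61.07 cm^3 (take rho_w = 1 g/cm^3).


Using Gs = m_s / (V_s * rho_w)
Since rho_w = 1 g/cm^3:
Gs = 163.1 / 61.07
Gs = 2.671


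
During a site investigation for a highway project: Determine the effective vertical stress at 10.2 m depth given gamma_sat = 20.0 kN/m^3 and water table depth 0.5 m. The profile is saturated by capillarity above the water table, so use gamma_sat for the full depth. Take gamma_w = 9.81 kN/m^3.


Total stress = gamma_sat * depth
sigma = 20.0 * 10.2 = 204.0 kPa
Pore water pressure u = gamma_w * (depth - d_wt)
u = 9.81 * (10.2 - 0.5) = 95.157 kPa
Effective stress = sigma - u
sigma' = 204.0 - 95.157 = 108.84 kPa


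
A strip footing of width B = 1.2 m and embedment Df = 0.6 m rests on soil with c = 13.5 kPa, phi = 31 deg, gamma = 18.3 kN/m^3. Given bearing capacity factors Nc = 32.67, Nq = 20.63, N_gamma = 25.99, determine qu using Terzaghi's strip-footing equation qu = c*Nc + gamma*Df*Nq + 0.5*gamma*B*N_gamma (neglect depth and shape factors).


Compute qu = c*Nc + gamma*Df*Nq + 0.5*gamma*B*N_gamma
Term 1: 13.5 * 32.67 = 441.045
Term 2: 18.3 * 0.6 * 20.63 = 226.5174
Term 3: 0.5 * 18.3 * 1.2 * 25.99 = 285.3702
qu = 441.045 + 226.5174 + 285.3702
qu = 952.93 kPa


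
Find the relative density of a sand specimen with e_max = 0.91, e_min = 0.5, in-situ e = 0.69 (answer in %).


Using Dr = (e_max - e) / (e_max - e_min) * 100
e_max - e = 0.91 - 0.69 = 0.22
e_max - e_min = 0.91 - 0.5 = 0.41
Dr = 0.22 / 0.41 * 100
Dr = 53.66 %


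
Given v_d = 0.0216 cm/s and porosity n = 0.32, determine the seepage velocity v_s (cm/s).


Using v_s = v_d / n
v_s = 0.0216 / 0.32
v_s = 0.0675 cm/s


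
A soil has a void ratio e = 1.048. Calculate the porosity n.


Result: 0.5117

Derivation:
Using the relation n = e / (1 + e)
n = 1.048 / (1 + 1.048)
n = 1.048 / 2.048
n = 0.5117


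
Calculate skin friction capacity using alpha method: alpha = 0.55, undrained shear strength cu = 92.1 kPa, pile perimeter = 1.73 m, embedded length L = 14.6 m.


Using Qs = alpha * cu * perimeter * L
Qs = 0.55 * 92.1 * 1.73 * 14.6
Qs = 1279.44 kN


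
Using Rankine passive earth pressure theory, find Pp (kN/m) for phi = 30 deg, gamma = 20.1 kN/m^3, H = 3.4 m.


Result: 348.53 kN/m

Derivation:
Compute passive earth pressure coefficient:
Kp = tan^2(45 + phi/2) = tan^2(60.0) = 3
Compute passive force:
Pp = 0.5 * Kp * gamma * H^2
Pp = 0.5 * 3 * 20.1 * 3.4^2
Pp = 348.53 kN/m


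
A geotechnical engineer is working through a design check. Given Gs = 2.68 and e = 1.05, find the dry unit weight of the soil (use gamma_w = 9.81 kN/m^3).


Using gamma_d = Gs * gamma_w / (1 + e)
gamma_d = 2.68 * 9.81 / (1 + 1.05)
gamma_d = 2.68 * 9.81 / 2.05
gamma_d = 12.825 kN/m^3


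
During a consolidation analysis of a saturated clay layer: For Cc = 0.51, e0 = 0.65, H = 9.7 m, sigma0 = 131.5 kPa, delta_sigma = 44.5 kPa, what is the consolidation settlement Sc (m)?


Result: 0.3795 m

Derivation:
Using Sc = Cc * H / (1 + e0) * log10((sigma0 + delta_sigma) / sigma0)
Stress ratio = (131.5 + 44.5) / 131.5 = 1.3384
log10(1.3384) = 0.126587
Cc * H / (1 + e0) = 0.51 * 9.7 / (1 + 0.65) = 2.99818
Sc = 2.99818 * 0.126587
Sc = 0.3795 m


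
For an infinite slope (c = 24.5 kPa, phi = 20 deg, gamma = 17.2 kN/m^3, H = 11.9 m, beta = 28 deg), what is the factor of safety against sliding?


Using Fs = c / (gamma*H*sin(beta)*cos(beta)) + tan(phi)/tan(beta)
Cohesion contribution = 24.5 / (17.2*11.9*sin(28)*cos(28))
Cohesion contribution = 0.288766
Friction contribution = tan(20)/tan(28) = 0.684528
Fs = 0.288766 + 0.684528
Fs = 0.973


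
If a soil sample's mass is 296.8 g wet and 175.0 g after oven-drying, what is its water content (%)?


Using w = (m_wet - m_dry) / m_dry * 100
m_wet - m_dry = 296.8 - 175.0 = 121.8 g
w = 121.8 / 175.0 * 100
w = 69.6 %


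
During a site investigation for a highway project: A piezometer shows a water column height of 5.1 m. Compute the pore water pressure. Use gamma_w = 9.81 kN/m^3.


Result: 50.03 kPa

Derivation:
Using u = gamma_w * h_w
u = 9.81 * 5.1
u = 50.03 kPa


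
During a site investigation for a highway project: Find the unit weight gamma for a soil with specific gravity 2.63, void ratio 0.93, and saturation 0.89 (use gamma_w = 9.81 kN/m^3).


Result: 17.575 kN/m^3

Derivation:
Using gamma = gamma_w * (Gs + S*e) / (1 + e)
Numerator: Gs + S*e = 2.63 + 0.89*0.93 = 3.4577
Denominator: 1 + e = 1 + 0.93 = 1.93
gamma = 9.81 * 3.4577 / 1.93
gamma = 17.575 kN/m^3


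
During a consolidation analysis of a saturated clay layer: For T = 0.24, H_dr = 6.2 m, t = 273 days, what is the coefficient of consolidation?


Using cv = T * H_dr^2 / t
H_dr^2 = 6.2^2 = 38.44
cv = 0.24 * 38.44 / 273
cv = 0.03379 m^2/day


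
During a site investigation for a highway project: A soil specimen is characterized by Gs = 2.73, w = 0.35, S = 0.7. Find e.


Using the relation e = Gs * w / S
e = 2.73 * 0.35 / 0.7
e = 1.365


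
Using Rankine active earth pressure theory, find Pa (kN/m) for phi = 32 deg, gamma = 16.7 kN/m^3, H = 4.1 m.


Compute active earth pressure coefficient:
Ka = tan^2(45 - phi/2) = tan^2(29.0) = 0.307259
Compute active force:
Pa = 0.5 * Ka * gamma * H^2
Pa = 0.5 * 0.307259 * 16.7 * 4.1^2
Pa = 43.13 kN/m


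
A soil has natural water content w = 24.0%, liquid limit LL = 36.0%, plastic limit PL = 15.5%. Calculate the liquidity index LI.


Result: 0.415

Derivation:
First compute the plasticity index:
PI = LL - PL = 36.0 - 15.5 = 20.5
Then compute the liquidity index:
LI = (w - PL) / PI
LI = (24.0 - 15.5) / 20.5
LI = 0.415


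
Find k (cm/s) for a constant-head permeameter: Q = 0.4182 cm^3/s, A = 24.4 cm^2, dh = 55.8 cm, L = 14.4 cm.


Compute hydraulic gradient:
i = dh / L = 55.8 / 14.4 = 3.875
Then apply Darcy's law:
k = Q / (A * i)
k = 0.4182 / (24.4 * 3.875)
k = 0.4182 / 94.55
k = 0.004423 cm/s


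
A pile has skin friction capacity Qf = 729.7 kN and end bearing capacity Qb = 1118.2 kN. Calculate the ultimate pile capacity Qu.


Using Qu = Qf + Qb
Qu = 729.7 + 1118.2
Qu = 1847.9 kN


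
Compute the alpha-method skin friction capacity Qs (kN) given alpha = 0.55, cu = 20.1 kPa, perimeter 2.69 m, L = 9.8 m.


Result: 291.43 kN

Derivation:
Using Qs = alpha * cu * perimeter * L
Qs = 0.55 * 20.1 * 2.69 * 9.8
Qs = 291.43 kN


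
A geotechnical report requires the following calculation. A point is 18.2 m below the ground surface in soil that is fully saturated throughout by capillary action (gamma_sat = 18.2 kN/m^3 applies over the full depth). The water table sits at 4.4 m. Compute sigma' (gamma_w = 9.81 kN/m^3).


Total stress = gamma_sat * depth
sigma = 18.2 * 18.2 = 331.24 kPa
Pore water pressure u = gamma_w * (depth - d_wt)
u = 9.81 * (18.2 - 4.4) = 135.378 kPa
Effective stress = sigma - u
sigma' = 331.24 - 135.378 = 195.86 kPa


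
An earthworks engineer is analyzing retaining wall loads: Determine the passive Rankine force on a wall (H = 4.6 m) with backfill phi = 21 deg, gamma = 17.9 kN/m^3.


Result: 400.93 kN/m

Derivation:
Compute passive earth pressure coefficient:
Kp = tan^2(45 + phi/2) = tan^2(55.5) = 2.117051
Compute passive force:
Pp = 0.5 * Kp * gamma * H^2
Pp = 0.5 * 2.117051 * 17.9 * 4.6^2
Pp = 400.93 kN/m


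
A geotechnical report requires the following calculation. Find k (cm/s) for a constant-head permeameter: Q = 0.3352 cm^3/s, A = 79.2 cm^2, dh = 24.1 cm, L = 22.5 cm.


Result: 0.003951 cm/s

Derivation:
Compute hydraulic gradient:
i = dh / L = 24.1 / 22.5 = 1.07111
Then apply Darcy's law:
k = Q / (A * i)
k = 0.3352 / (79.2 * 1.07111)
k = 0.3352 / 84.832
k = 0.003951 cm/s


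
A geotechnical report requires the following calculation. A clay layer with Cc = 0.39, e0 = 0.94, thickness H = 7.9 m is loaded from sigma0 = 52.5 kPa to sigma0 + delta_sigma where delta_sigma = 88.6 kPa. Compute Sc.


Using Sc = Cc * H / (1 + e0) * log10((sigma0 + delta_sigma) / sigma0)
Stress ratio = (52.5 + 88.6) / 52.5 = 2.68762
log10(2.68762) = 0.429368
Cc * H / (1 + e0) = 0.39 * 7.9 / (1 + 0.94) = 1.58814
Sc = 1.58814 * 0.429368
Sc = 0.6819 m


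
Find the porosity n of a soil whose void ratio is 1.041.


Using the relation n = e / (1 + e)
n = 1.041 / (1 + 1.041)
n = 1.041 / 2.041
n = 0.51


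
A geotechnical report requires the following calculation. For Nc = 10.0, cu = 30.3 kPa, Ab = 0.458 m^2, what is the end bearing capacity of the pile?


Using Qb = Nc * cu * Ab
Qb = 10.0 * 30.3 * 0.458
Qb = 138.77 kN


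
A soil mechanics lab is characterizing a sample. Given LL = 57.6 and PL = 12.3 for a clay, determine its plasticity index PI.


Result: 45.3

Derivation:
Using PI = LL - PL
PI = 57.6 - 12.3
PI = 45.3


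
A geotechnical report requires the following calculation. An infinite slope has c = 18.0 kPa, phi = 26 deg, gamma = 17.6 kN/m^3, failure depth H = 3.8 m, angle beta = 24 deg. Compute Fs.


Using Fs = c / (gamma*H*sin(beta)*cos(beta)) + tan(phi)/tan(beta)
Cohesion contribution = 18.0 / (17.6*3.8*sin(24)*cos(24))
Cohesion contribution = 0.724324
Friction contribution = tan(26)/tan(24) = 1.09547
Fs = 0.724324 + 1.09547
Fs = 1.82


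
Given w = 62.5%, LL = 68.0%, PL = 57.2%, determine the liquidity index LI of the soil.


First compute the plasticity index:
PI = LL - PL = 68.0 - 57.2 = 10.8
Then compute the liquidity index:
LI = (w - PL) / PI
LI = (62.5 - 57.2) / 10.8
LI = 0.491


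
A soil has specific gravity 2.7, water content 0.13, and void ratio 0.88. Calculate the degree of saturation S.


Using S = Gs * w / e
S = 2.7 * 0.13 / 0.88
S = 0.3989


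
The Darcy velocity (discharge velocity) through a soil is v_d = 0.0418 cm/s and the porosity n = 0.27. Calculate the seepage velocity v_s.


Result: 0.15481 cm/s

Derivation:
Using v_s = v_d / n
v_s = 0.0418 / 0.27
v_s = 0.15481 cm/s


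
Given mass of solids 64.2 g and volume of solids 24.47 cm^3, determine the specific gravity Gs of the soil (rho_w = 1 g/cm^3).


Using Gs = m_s / (V_s * rho_w)
Since rho_w = 1 g/cm^3:
Gs = 64.2 / 24.47
Gs = 2.624


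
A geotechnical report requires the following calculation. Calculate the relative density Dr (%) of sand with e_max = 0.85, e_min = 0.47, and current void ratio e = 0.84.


Using Dr = (e_max - e) / (e_max - e_min) * 100
e_max - e = 0.85 - 0.84 = 0.01
e_max - e_min = 0.85 - 0.47 = 0.38
Dr = 0.01 / 0.38 * 100
Dr = 2.63 %


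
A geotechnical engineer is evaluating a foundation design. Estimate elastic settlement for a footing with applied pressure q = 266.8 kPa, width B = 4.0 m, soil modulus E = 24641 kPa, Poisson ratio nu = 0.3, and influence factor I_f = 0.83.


Using Se = q * B * (1 - nu^2) * I_f / E
1 - nu^2 = 1 - 0.3^2 = 0.91
Se = 266.8 * 4.0 * 0.91 * 0.83 / 24641
Se = 0.032712 m
Convert to mm: Se = 0.032712 * 1000 = 32.712 mm


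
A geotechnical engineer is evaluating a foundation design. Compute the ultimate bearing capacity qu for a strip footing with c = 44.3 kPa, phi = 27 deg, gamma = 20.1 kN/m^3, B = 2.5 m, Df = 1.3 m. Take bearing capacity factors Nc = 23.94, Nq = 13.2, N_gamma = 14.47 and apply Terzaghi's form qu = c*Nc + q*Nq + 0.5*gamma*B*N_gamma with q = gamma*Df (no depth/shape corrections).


Compute qu = c*Nc + gamma*Df*Nq + 0.5*gamma*B*N_gamma
Term 1: 44.3 * 23.94 = 1060.542
Term 2: 20.1 * 1.3 * 13.2 = 344.916
Term 3: 0.5 * 20.1 * 2.5 * 14.47 = 363.55875
qu = 1060.542 + 344.916 + 363.55875
qu = 1769.02 kPa


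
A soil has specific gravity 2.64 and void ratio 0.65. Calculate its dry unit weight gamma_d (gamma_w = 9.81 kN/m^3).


Using gamma_d = Gs * gamma_w / (1 + e)
gamma_d = 2.64 * 9.81 / (1 + 0.65)
gamma_d = 2.64 * 9.81 / 1.65
gamma_d = 15.696 kN/m^3


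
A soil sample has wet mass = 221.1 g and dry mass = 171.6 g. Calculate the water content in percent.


Result: 28.85 %

Derivation:
Using w = (m_wet - m_dry) / m_dry * 100
m_wet - m_dry = 221.1 - 171.6 = 49.5 g
w = 49.5 / 171.6 * 100
w = 28.85 %


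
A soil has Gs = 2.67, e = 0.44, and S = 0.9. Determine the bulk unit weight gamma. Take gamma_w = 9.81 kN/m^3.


Using gamma = gamma_w * (Gs + S*e) / (1 + e)
Numerator: Gs + S*e = 2.67 + 0.9*0.44 = 3.066
Denominator: 1 + e = 1 + 0.44 = 1.44
gamma = 9.81 * 3.066 / 1.44
gamma = 20.887 kN/m^3


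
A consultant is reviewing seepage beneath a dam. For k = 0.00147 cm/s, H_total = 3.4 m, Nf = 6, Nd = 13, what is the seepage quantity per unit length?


Convert k to m/s for unit consistency with H:
k = 0.00147 cm/s = 0.00147 / 100 m/s = 1.47e-05 m/s
Using q = k * H * Nf / Nd
Nf / Nd = 6 / 13 = 0.4615
q = 1.47e-05 * 3.4 * 0.4615
q = 2.307e-05 m^3/s per m


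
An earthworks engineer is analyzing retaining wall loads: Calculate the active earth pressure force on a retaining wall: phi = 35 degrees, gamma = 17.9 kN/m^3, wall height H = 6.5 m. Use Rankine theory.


Result: 102.47 kN/m

Derivation:
Compute active earth pressure coefficient:
Ka = tan^2(45 - phi/2) = tan^2(27.5) = 0.27099
Compute active force:
Pa = 0.5 * Ka * gamma * H^2
Pa = 0.5 * 0.27099 * 17.9 * 6.5^2
Pa = 102.47 kN/m


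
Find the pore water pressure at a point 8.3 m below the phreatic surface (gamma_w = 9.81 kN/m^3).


Result: 81.42 kPa

Derivation:
Using u = gamma_w * h_w
u = 9.81 * 8.3
u = 81.42 kPa


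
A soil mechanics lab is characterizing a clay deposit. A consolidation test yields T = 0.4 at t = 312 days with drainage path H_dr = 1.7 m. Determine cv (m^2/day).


Using cv = T * H_dr^2 / t
H_dr^2 = 1.7^2 = 2.89
cv = 0.4 * 2.89 / 312
cv = 0.00371 m^2/day


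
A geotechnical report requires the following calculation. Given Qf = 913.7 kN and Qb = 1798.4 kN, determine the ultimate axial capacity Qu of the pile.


Using Qu = Qf + Qb
Qu = 913.7 + 1798.4
Qu = 2712.1 kN


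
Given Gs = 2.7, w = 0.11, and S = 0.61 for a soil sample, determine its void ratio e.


Using the relation e = Gs * w / S
e = 2.7 * 0.11 / 0.61
e = 0.4869


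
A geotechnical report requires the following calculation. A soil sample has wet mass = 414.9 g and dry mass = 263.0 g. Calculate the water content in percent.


Result: 57.76 %

Derivation:
Using w = (m_wet - m_dry) / m_dry * 100
m_wet - m_dry = 414.9 - 263.0 = 151.9 g
w = 151.9 / 263.0 * 100
w = 57.76 %


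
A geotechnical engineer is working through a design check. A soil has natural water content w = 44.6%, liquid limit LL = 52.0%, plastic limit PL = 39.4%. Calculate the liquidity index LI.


First compute the plasticity index:
PI = LL - PL = 52.0 - 39.4 = 12.6
Then compute the liquidity index:
LI = (w - PL) / PI
LI = (44.6 - 39.4) / 12.6
LI = 0.413


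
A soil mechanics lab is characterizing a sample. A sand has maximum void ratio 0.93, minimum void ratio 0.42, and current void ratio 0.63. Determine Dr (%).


Using Dr = (e_max - e) / (e_max - e_min) * 100
e_max - e = 0.93 - 0.63 = 0.3
e_max - e_min = 0.93 - 0.42 = 0.51
Dr = 0.3 / 0.51 * 100
Dr = 58.82 %


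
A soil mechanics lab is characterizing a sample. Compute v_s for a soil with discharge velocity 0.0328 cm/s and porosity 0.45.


Result: 0.07289 cm/s

Derivation:
Using v_s = v_d / n
v_s = 0.0328 / 0.45
v_s = 0.07289 cm/s


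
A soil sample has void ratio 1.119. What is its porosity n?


Result: 0.5281

Derivation:
Using the relation n = e / (1 + e)
n = 1.119 / (1 + 1.119)
n = 1.119 / 2.119
n = 0.5281


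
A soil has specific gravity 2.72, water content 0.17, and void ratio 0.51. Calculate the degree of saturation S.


Result: 0.9067

Derivation:
Using S = Gs * w / e
S = 2.72 * 0.17 / 0.51
S = 0.9067


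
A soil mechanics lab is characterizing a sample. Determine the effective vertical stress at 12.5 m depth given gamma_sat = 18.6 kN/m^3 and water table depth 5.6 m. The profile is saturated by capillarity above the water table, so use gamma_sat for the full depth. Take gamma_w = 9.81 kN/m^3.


Total stress = gamma_sat * depth
sigma = 18.6 * 12.5 = 232.5 kPa
Pore water pressure u = gamma_w * (depth - d_wt)
u = 9.81 * (12.5 - 5.6) = 67.689 kPa
Effective stress = sigma - u
sigma' = 232.5 - 67.689 = 164.81 kPa


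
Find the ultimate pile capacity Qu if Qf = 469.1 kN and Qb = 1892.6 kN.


Using Qu = Qf + Qb
Qu = 469.1 + 1892.6
Qu = 2361.7 kN


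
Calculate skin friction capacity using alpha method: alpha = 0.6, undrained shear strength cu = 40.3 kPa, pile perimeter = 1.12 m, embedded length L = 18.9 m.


Using Qs = alpha * cu * perimeter * L
Qs = 0.6 * 40.3 * 1.12 * 18.9
Qs = 511.84 kN


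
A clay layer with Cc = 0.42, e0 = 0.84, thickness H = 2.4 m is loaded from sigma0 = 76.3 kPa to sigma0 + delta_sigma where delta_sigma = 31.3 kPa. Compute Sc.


Result: 0.0818 m

Derivation:
Using Sc = Cc * H / (1 + e0) * log10((sigma0 + delta_sigma) / sigma0)
Stress ratio = (76.3 + 31.3) / 76.3 = 1.41022
log10(1.41022) = 0.149288
Cc * H / (1 + e0) = 0.42 * 2.4 / (1 + 0.84) = 0.547826
Sc = 0.547826 * 0.149288
Sc = 0.0818 m


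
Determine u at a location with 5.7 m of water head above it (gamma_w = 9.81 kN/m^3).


Using u = gamma_w * h_w
u = 9.81 * 5.7
u = 55.92 kPa


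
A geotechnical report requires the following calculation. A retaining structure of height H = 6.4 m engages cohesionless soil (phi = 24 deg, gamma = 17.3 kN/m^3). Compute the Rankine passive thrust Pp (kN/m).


Result: 840.12 kN/m

Derivation:
Compute passive earth pressure coefficient:
Kp = tan^2(45 + phi/2) = tan^2(57.0) = 2.371184
Compute passive force:
Pp = 0.5 * Kp * gamma * H^2
Pp = 0.5 * 2.371184 * 17.3 * 6.4^2
Pp = 840.12 kN/m


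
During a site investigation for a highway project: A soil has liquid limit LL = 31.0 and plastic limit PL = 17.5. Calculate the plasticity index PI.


Result: 13.5

Derivation:
Using PI = LL - PL
PI = 31.0 - 17.5
PI = 13.5


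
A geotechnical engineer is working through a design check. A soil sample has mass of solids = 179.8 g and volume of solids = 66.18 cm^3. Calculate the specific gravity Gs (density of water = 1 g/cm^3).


Using Gs = m_s / (V_s * rho_w)
Since rho_w = 1 g/cm^3:
Gs = 179.8 / 66.18
Gs = 2.717


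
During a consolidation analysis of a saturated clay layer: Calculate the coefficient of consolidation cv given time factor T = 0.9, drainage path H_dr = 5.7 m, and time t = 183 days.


Using cv = T * H_dr^2 / t
H_dr^2 = 5.7^2 = 32.49
cv = 0.9 * 32.49 / 183
cv = 0.15979 m^2/day


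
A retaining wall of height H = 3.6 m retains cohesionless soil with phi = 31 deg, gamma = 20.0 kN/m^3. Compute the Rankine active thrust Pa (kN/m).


Compute active earth pressure coefficient:
Ka = tan^2(45 - phi/2) = tan^2(29.5) = 0.320099
Compute active force:
Pa = 0.5 * Ka * gamma * H^2
Pa = 0.5 * 0.320099 * 20.0 * 3.6^2
Pa = 41.48 kN/m


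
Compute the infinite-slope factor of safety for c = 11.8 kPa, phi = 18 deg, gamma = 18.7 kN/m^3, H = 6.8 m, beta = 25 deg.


Using Fs = c / (gamma*H*sin(beta)*cos(beta)) + tan(phi)/tan(beta)
Cohesion contribution = 11.8 / (18.7*6.8*sin(25)*cos(25))
Cohesion contribution = 0.242274
Friction contribution = tan(18)/tan(25) = 0.696793
Fs = 0.242274 + 0.696793
Fs = 0.939


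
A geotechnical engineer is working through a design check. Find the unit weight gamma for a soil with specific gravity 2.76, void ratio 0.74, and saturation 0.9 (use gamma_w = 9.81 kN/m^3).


Using gamma = gamma_w * (Gs + S*e) / (1 + e)
Numerator: Gs + S*e = 2.76 + 0.9*0.74 = 3.426
Denominator: 1 + e = 1 + 0.74 = 1.74
gamma = 9.81 * 3.426 / 1.74
gamma = 19.316 kN/m^3


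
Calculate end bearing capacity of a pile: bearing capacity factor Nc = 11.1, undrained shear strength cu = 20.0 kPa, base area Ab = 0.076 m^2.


Result: 16.87 kN

Derivation:
Using Qb = Nc * cu * Ab
Qb = 11.1 * 20.0 * 0.076
Qb = 16.87 kN


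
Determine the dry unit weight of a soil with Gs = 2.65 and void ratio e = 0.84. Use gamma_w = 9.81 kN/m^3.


Using gamma_d = Gs * gamma_w / (1 + e)
gamma_d = 2.65 * 9.81 / (1 + 0.84)
gamma_d = 2.65 * 9.81 / 1.84
gamma_d = 14.129 kN/m^3


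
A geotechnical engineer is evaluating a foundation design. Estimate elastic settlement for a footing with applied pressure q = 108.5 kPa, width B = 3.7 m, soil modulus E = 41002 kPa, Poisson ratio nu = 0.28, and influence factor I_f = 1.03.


Using Se = q * B * (1 - nu^2) * I_f / E
1 - nu^2 = 1 - 0.28^2 = 0.9216
Se = 108.5 * 3.7 * 0.9216 * 1.03 / 41002
Se = 0.009294 m
Convert to mm: Se = 0.009294 * 1000 = 9.294 mm


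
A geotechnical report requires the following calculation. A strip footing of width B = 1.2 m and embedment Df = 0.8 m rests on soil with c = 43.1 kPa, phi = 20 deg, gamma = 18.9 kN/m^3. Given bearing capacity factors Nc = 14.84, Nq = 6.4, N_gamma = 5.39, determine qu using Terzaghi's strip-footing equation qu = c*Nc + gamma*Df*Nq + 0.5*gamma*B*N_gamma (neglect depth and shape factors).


Result: 797.49 kPa

Derivation:
Compute qu = c*Nc + gamma*Df*Nq + 0.5*gamma*B*N_gamma
Term 1: 43.1 * 14.84 = 639.604
Term 2: 18.9 * 0.8 * 6.4 = 96.768
Term 3: 0.5 * 18.9 * 1.2 * 5.39 = 61.1226
qu = 639.604 + 96.768 + 61.1226
qu = 797.49 kPa


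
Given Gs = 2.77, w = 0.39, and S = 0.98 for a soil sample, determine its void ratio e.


Using the relation e = Gs * w / S
e = 2.77 * 0.39 / 0.98
e = 1.1023


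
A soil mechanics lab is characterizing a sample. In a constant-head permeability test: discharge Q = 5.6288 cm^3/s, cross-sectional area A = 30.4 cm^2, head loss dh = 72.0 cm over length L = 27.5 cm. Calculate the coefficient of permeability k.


Compute hydraulic gradient:
i = dh / L = 72.0 / 27.5 = 2.61818
Then apply Darcy's law:
k = Q / (A * i)
k = 5.6288 / (30.4 * 2.61818)
k = 5.6288 / 79.5927
k = 0.07072 cm/s


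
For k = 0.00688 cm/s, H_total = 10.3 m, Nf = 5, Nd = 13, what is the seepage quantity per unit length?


Convert k to m/s for unit consistency with H:
k = 0.00688 cm/s = 0.00688 / 100 m/s = 6.88e-05 m/s
Using q = k * H * Nf / Nd
Nf / Nd = 5 / 13 = 0.3846
q = 6.88e-05 * 10.3 * 0.3846
q = 0.0002726 m^3/s per m


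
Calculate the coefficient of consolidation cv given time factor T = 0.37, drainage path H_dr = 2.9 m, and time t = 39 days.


Using cv = T * H_dr^2 / t
H_dr^2 = 2.9^2 = 8.41
cv = 0.37 * 8.41 / 39
cv = 0.07979 m^2/day


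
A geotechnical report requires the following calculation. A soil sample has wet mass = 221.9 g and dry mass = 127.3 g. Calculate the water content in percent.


Using w = (m_wet - m_dry) / m_dry * 100
m_wet - m_dry = 221.9 - 127.3 = 94.6 g
w = 94.6 / 127.3 * 100
w = 74.31 %


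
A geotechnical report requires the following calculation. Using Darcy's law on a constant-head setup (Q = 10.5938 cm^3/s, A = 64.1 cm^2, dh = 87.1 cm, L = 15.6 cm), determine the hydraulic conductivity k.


Result: 0.029601 cm/s

Derivation:
Compute hydraulic gradient:
i = dh / L = 87.1 / 15.6 = 5.58333
Then apply Darcy's law:
k = Q / (A * i)
k = 10.5938 / (64.1 * 5.58333)
k = 10.5938 / 357.892
k = 0.029601 cm/s
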